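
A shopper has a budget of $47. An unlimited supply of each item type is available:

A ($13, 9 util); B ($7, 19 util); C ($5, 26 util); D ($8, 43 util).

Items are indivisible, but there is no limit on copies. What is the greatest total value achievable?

250 util

Best value-per-unit is D at 43/8; filling with it alone gives 5×43 = 215.
Optimal mix: 3×C + 4×D → cost 47, value 250.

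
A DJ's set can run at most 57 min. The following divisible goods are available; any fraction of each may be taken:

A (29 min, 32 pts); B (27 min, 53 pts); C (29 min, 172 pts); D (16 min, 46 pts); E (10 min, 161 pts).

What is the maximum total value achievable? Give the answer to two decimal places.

Take in order of value per unit:
- E (161/10 per unit): all 10 → value 161, running total 161.00
- C (172/29 per unit): all 29 → value 172, running total 333.00
- D (46/16 per unit): all 16 → value 46, running total 379.00
- B (53/27 per unit): 2 of 27 → value 2×53/27 = 3.9259, running total 382.93
Total 382.93.

382.93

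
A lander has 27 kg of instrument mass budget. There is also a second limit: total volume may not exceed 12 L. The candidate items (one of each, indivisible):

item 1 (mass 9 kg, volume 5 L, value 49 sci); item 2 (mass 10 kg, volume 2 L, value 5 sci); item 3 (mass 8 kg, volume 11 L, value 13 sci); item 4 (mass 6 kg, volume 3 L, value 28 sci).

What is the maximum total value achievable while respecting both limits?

82 sci

Feasible sets respecting both limits:
- item 1+item 2+item 4: mass 25, volume 10, value 82
- item 1+item 4: mass 15, volume 8, value 77
- item 1+item 2: mass 19, volume 7, value 54
Best: 82 sci.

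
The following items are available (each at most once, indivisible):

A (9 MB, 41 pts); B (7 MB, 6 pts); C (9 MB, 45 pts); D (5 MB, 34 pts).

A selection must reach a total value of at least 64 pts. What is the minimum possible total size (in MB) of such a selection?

14

Subsets with value ≥ 64, sorted by total size:
- C+D: size 14, value 79
- A+D: size 14, value 75
Minimum size: 14 MB.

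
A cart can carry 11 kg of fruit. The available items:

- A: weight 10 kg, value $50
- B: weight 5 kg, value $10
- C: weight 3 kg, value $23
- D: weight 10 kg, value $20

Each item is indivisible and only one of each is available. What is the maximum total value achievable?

Check high-value combinations within 11 kg:
- A: weight 10, value 50
- B+C: weight 5+3=8, value 10+23=33
- C: weight 3, value 23
- D: weight 10, value 20
Best: $50.

$50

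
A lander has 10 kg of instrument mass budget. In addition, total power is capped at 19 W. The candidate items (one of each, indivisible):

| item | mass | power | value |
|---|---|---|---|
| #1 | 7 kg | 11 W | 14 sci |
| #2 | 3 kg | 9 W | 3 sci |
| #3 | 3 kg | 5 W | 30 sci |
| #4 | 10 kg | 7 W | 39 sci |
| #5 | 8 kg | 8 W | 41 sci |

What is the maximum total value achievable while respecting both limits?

Feasible sets respecting both limits:
- #1+#3: mass 10, power 16, value 44
- #5: mass 8, power 8, value 41
- #4: mass 10, power 7, value 39
- #2+#3: mass 6, power 14, value 33
Best: 44 sci.

44 sci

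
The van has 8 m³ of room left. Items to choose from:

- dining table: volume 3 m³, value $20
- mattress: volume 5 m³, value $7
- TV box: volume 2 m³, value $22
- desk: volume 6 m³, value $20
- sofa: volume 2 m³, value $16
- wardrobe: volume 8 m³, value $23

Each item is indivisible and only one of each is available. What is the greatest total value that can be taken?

$58

Check high-value combinations within 8 m³:
- dining table+TV box+sofa: volume 3+2+2=7, value 20+22+16=58
- dining table+TV box: volume 3+2=5, value 20+22=42
- TV box+desk: volume 2+6=8, value 22+20=42
Best: $58.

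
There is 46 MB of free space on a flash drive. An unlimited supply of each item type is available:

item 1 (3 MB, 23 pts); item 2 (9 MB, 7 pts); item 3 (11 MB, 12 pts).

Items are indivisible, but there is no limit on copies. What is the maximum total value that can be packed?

345 pts

Best value-per-unit is item 1 at 23/3, and filling with it alone uses size 15×3=45. No mix of the others beats 15×23 = 345.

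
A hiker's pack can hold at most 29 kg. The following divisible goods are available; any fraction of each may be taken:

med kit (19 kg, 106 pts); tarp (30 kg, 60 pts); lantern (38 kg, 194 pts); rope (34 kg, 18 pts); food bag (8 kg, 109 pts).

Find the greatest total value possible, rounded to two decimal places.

225.21

Take in order of value per unit:
- food bag (109/8 per unit): all 8 → value 109, running total 109.00
- med kit (106/19 per unit): all 19 → value 106, running total 215.00
- lantern (194/38 per unit): 2 of 38 → value 2×194/38 = 10.2105, running total 225.21
Total 225.21.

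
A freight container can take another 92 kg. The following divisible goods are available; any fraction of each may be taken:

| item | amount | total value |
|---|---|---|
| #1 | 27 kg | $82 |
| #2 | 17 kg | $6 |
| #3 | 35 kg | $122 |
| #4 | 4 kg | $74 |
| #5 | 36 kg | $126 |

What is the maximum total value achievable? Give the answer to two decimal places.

Take in order of value per unit:
- #4 (74/4 per unit): all 4 → value 74, running total 74.00
- #5 (126/36 per unit): all 36 → value 126, running total 200.00
- #3 (122/35 per unit): all 35 → value 122, running total 322.00
- #1 (82/27 per unit): 17 of 27 → value 17×82/27 = 51.6296, running total 373.63
Total 373.63.

373.63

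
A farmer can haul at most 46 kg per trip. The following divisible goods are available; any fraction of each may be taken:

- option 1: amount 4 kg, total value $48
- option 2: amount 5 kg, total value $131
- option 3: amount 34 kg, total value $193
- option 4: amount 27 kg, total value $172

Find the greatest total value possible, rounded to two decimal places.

407.76

Take in order of value per unit:
- option 2 (131/5 per unit): all 5 → value 131, running total 131.00
- option 1 (48/4 per unit): all 4 → value 48, running total 179.00
- option 4 (172/27 per unit): all 27 → value 172, running total 351.00
- option 3 (193/34 per unit): 10 of 34 → value 10×193/34 = 56.7647, running total 407.76
Total 407.76.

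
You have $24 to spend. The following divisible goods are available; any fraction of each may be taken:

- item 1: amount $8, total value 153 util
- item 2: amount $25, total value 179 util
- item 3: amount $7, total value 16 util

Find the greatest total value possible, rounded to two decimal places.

Take in order of value per unit:
- item 1 (153/8 per unit): all 8 → value 153, running total 153.00
- item 2 (179/25 per unit): 16 of 25 → value 16×179/25 = 114.5600, running total 267.56
Total 267.56.

267.56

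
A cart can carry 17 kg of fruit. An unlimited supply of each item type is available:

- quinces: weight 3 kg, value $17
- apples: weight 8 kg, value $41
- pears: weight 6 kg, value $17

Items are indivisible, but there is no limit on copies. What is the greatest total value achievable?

Best value-per-unit is quinces at 17/3; filling with it alone gives 5×17 = 85.
Optimal mix: 3×quinces + 1×apples → weight 17, value 92.

$92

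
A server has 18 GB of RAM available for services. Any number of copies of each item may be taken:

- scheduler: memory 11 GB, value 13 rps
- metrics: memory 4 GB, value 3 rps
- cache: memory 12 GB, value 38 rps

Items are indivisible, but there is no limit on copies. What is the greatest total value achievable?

Best value-per-unit is cache at 38/12; filling with it alone gives 1×38 = 38.
Optimal mix: 1×metrics + 1×cache → memory 16, value 41.

41 rps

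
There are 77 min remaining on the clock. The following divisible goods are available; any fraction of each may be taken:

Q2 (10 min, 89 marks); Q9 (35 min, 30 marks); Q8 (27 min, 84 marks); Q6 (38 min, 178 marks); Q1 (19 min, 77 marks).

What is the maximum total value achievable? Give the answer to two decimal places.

375.11

Take in order of value per unit:
- Q2 (89/10 per unit): all 10 → value 89, running total 89.00
- Q6 (178/38 per unit): all 38 → value 178, running total 267.00
- Q1 (77/19 per unit): all 19 → value 77, running total 344.00
- Q8 (84/27 per unit): 10 of 27 → value 10×84/27 = 31.1111, running total 375.11
Total 375.11.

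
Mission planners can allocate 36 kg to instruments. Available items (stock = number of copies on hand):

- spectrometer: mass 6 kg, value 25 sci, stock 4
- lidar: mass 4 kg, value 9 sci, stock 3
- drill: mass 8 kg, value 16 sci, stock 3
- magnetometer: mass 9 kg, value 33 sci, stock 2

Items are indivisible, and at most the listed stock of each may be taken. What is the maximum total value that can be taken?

141 sci

Top feasible selections:
- 3×spectrometer + 2×magnetometer: mass 36, value 141
- 4×spectrometer + 1×magnetometer: mass 33, value 133
Best: 141 sci.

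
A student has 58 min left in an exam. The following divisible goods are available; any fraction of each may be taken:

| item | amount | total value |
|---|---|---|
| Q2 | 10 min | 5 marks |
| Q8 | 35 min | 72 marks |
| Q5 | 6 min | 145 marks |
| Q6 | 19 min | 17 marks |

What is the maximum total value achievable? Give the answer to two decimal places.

Take in order of value per unit:
- Q5 (145/6 per unit): all 6 → value 145, running total 145.00
- Q8 (72/35 per unit): all 35 → value 72, running total 217.00
- Q6 (17/19 per unit): 17 of 19 → value 17×17/19 = 15.2105, running total 232.21
Total 232.21.

232.21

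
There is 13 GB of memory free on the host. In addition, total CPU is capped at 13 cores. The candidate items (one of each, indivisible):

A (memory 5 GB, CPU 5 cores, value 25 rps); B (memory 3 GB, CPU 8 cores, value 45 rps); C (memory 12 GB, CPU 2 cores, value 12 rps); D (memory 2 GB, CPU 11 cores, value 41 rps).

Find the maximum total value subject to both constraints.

70 rps

Feasible sets respecting both limits:
- A+B: memory 8, CPU 13, value 70
- B: memory 3, CPU 8, value 45
- D: memory 2, CPU 11, value 41
- A: memory 5, CPU 5, value 25
Best: 70 rps.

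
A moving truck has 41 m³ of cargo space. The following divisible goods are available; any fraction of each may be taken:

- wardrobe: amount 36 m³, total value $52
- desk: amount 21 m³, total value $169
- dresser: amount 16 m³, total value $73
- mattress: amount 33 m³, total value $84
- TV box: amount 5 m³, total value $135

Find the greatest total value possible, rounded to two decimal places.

372.44

Take in order of value per unit:
- TV box (135/5 per unit): all 5 → value 135, running total 135.00
- desk (169/21 per unit): all 21 → value 169, running total 304.00
- dresser (73/16 per unit): 15 of 16 → value 15×73/16 = 68.4375, running total 372.44
Total 372.44.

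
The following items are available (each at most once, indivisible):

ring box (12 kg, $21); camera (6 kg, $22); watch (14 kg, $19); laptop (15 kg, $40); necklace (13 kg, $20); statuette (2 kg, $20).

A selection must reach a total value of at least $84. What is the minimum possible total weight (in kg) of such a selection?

35

Subsets with value ≥ 84, sorted by total weight:
- ring box+camera+laptop+statuette: weight 35, value 103
- camera+laptop+necklace+statuette: weight 36, value 102
Minimum weight: 35 kg.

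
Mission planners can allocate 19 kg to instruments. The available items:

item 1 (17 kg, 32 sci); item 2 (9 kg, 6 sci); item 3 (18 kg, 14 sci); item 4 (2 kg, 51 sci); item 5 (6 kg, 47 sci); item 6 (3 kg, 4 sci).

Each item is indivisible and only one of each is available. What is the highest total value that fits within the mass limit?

104 sci

Check high-value combinations within 19 kg:
- item 2+item 4+item 5: mass 9+2+6=17, value 6+51+47=104
- item 4+item 5+item 6: mass 2+6+3=11, value 51+47+4=102
- item 4+item 5: mass 2+6=8, value 51+47=98
Best: 104 sci.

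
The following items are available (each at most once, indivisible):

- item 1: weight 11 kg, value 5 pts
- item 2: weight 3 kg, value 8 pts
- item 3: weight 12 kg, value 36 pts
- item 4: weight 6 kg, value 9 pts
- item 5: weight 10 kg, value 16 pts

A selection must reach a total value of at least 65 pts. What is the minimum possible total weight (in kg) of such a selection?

31

Subsets with value ≥ 65, sorted by total weight:
- item 2+item 3+item 4+item 5: weight 31, value 69
- item 1+item 2+item 3+item 5: weight 36, value 65
- item 1+item 3+item 4+item 5: weight 39, value 66
Minimum weight: 31 kg.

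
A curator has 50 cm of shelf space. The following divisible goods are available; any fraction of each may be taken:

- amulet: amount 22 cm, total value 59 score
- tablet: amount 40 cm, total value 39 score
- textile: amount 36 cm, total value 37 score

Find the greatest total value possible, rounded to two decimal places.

87.78

Take in order of value per unit:
- amulet (59/22 per unit): all 22 → value 59, running total 59.00
- textile (37/36 per unit): 28 of 36 → value 28×37/36 = 28.7778, running total 87.78
Total 87.78.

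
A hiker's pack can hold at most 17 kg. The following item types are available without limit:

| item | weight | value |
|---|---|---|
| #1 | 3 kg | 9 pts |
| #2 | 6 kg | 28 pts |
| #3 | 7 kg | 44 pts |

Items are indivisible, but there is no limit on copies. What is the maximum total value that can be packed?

97 pts

Best value-per-unit is #3 at 44/7; filling with it alone gives 2×44 = 88.
Optimal mix: 1×#1 + 2×#3 → weight 17, value 97.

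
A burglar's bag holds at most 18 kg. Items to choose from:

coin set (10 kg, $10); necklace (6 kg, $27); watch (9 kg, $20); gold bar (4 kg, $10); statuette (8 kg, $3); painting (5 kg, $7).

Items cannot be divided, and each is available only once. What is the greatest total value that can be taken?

$47

This is a 0/1 knapsack; check combinations near the capacity.
- necklace+watch: weight 6+9=15, value 27+20=47
- necklace+gold bar+painting: weight 6+4+5=15, value 27+10+7=44
- necklace+gold bar+statuette: weight 6+4+8=18, value 27+10+3=40
- necklace+gold bar: weight 6+4=10, value 27+10=37
Best: $47.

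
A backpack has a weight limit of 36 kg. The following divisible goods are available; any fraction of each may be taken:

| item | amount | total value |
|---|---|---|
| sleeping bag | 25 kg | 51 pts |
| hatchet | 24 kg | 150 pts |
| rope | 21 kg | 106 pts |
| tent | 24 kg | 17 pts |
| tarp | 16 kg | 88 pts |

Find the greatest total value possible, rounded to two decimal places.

216.00

Take in order of value per unit:
- hatchet (150/24 per unit): all 24 → value 150, running total 150.00
- tarp (88/16 per unit): 12 of 16 → value 12×88/16 = 66.0000, running total 216.00
Total 216.00.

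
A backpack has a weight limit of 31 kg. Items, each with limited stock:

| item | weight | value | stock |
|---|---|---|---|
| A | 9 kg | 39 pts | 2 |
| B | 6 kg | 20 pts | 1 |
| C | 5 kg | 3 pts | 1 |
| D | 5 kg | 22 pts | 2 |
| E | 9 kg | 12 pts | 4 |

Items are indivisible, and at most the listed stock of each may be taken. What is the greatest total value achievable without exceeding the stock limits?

122 pts

Top feasible selections:
- 2×A + 2×D: weight 28, value 122
- 2×A + 1×B + 1×D: weight 29, value 120
- 1×A + 1×B + 1×C + 2×D: weight 30, value 106
Best: 122 pts.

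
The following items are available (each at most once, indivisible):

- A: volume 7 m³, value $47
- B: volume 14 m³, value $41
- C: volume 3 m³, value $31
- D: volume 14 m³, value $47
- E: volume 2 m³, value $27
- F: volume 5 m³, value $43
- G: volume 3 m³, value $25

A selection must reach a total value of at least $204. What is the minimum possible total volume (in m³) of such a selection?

Subsets with value ≥ 204, sorted by total volume:
- A+C+D+E+F+G: volume 34, value 220
- A+B+C+E+F+G: volume 34, value 214
Minimum volume: 34 m³.

34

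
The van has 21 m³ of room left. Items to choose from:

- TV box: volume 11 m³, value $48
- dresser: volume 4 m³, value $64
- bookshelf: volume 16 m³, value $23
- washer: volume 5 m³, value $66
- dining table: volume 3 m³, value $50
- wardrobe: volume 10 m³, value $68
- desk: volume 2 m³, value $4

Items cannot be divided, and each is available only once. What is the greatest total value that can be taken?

Check high-value combinations within 21 m³:
- dresser+washer+wardrobe+desk: volume 4+5+10+2=21, value 64+66+68+4=202
- dresser+washer+wardrobe: volume 4+5+10=19, value 64+66+68=198
- washer+dining table+wardrobe+desk: volume 5+3+10+2=20, value 66+50+68+4=188
- dresser+dining table+wardrobe+desk: volume 4+3+10+2=19, value 64+50+68+4=186
Best: $202.

$202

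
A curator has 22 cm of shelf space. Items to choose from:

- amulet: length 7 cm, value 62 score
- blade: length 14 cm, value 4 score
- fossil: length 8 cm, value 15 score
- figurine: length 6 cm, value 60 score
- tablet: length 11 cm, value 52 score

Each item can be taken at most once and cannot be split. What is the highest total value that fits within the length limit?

Check high-value combinations within 22 cm:
- amulet+fossil+figurine: length 7+8+6=21, value 62+15+60=137
- amulet+figurine: length 7+6=13, value 62+60=122
- amulet+tablet: length 7+11=18, value 62+52=114
- figurine+tablet: length 6+11=17, value 60+52=112
- amulet+fossil: length 7+8=15, value 62+15=77
Best: 137 score.

137 score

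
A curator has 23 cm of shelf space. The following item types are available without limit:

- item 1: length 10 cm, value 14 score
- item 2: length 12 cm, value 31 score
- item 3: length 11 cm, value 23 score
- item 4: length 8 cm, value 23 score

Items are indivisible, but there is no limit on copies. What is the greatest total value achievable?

54 score

Best value-per-unit is item 4 at 23/8; filling with it alone gives 2×23 = 46.
Optimal mix: 1×item 2 + 1×item 3 → length 23, value 54.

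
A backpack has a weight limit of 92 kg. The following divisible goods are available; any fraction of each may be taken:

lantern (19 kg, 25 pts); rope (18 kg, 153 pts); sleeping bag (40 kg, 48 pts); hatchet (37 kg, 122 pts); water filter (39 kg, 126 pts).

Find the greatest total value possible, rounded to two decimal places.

394.54

Take in order of value per unit:
- rope (153/18 per unit): all 18 → value 153, running total 153.00
- hatchet (122/37 per unit): all 37 → value 122, running total 275.00
- water filter (126/39 per unit): 37 of 39 → value 37×126/39 = 119.5385, running total 394.54
Total 394.54.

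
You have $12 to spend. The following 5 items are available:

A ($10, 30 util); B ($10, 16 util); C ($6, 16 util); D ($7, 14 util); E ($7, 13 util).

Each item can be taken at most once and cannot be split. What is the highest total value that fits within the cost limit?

Check high-value combinations within $12:
- A: cost 10, value 30
- C: cost 6, value 16
- B: cost 10, value 16
- D: cost 7, value 14
Best: 30 util.

30 util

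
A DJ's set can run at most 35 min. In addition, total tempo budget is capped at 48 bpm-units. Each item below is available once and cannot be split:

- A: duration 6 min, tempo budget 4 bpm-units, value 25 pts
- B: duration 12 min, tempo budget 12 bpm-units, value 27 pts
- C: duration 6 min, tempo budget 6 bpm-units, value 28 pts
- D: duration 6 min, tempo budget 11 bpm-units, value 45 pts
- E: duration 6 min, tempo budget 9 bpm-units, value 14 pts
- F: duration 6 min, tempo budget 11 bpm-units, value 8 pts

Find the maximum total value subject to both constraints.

Feasible sets respecting both limits:
- A+B+C+D: duration 30, tempo budget 33, value 125
- A+C+D+E+F: duration 30, tempo budget 41, value 120
- B+C+D+E: duration 30, tempo budget 38, value 114
- A+C+D+E: duration 24, tempo budget 30, value 112
Best: 125 pts.

125 pts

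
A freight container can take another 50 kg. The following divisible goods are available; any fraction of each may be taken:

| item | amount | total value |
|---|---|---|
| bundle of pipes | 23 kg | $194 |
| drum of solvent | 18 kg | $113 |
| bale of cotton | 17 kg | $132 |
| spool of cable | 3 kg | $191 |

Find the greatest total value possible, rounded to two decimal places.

Take in order of value per unit:
- spool of cable (191/3 per unit): all 3 → value 191, running total 191.00
- bundle of pipes (194/23 per unit): all 23 → value 194, running total 385.00
- bale of cotton (132/17 per unit): all 17 → value 132, running total 517.00
- drum of solvent (113/18 per unit): 7 of 18 → value 7×113/18 = 43.9444, running total 560.94
Total 560.94.

560.94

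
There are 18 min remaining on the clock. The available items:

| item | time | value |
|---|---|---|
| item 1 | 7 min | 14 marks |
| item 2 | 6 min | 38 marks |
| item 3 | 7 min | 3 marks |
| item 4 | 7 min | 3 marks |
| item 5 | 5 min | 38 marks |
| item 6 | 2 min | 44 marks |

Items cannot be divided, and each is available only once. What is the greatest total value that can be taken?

This is a 0/1 knapsack; check combinations near the capacity.
- item 2+item 5+item 6: time 6+5+2=13, value 38+38+44=120
- item 1+item 5+item 6: time 7+5+2=14, value 14+38+44=96
- item 1+item 2+item 6: time 7+6+2=15, value 14+38+44=96
- item 1+item 2+item 5: time 7+6+5=18, value 14+38+38=90
- item 3+item 5+item 6: time 7+5+2=14, value 3+38+44=85
Best: 120 marks.

120 marks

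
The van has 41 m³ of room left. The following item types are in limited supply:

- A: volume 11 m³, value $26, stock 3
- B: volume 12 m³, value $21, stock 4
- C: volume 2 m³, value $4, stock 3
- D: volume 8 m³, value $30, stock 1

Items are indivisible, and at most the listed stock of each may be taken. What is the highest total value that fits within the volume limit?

Top feasible selections:
- 3×A + 1×D: volume 41, value 108
- 2×A + 3×C + 1×D: volume 36, value 94
- 2×A + 2×C + 1×D: volume 34, value 90
Best: $108.

$108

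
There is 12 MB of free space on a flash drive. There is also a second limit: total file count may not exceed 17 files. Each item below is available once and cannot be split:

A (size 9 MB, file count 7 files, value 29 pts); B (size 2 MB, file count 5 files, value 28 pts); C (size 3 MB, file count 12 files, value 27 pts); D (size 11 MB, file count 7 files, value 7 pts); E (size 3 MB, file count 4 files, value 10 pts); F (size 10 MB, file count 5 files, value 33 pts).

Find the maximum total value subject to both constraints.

61 pts

Feasible sets respecting both limits:
- B+F: size 12, file count 10, value 61
- A+B: size 11, file count 12, value 57
- B+C: size 5, file count 17, value 55
- A+E: size 12, file count 11, value 39
Best: 61 pts.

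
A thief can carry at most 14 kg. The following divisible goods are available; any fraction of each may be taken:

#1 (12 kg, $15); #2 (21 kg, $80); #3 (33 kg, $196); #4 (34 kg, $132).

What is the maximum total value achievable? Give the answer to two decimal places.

Take in order of value per unit:
- #3 (196/33 per unit): 14 of 33 → value 14×196/33 = 83.1515, running total 83.15
Total 83.15.

83.15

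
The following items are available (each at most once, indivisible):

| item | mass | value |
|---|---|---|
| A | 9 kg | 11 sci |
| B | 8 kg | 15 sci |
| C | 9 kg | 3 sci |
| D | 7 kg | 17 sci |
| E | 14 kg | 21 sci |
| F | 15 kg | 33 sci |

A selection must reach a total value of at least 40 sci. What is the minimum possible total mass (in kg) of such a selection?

Subsets with value ≥ 40, sorted by total mass:
- D+F: mass 22, value 50
- B+F: mass 23, value 48
- A+F: mass 24, value 44
Minimum mass: 22 kg.

22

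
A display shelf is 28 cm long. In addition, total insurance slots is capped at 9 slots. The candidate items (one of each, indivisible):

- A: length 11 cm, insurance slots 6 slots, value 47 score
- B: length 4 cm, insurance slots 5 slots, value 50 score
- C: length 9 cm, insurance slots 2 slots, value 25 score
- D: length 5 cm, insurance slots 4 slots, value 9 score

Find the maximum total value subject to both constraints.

Feasible sets respecting both limits:
- B+C: length 13, insurance slots 7, value 75
- A+C: length 20, insurance slots 8, value 72
- B+D: length 9, insurance slots 9, value 59
- B: length 4, insurance slots 5, value 50
Best: 75 score.

75 score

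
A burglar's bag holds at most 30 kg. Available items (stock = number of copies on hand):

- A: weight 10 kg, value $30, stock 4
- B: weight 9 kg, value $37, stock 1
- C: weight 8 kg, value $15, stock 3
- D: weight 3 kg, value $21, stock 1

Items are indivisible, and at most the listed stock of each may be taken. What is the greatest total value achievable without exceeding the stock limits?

Best selections within weight 30 and stock limits:
- 1×A + 1×B + 1×C + 1×D: weight 30, value 103
- 2×A + 1×B: weight 29, value 97
- 3×A: weight 30, value 90
- 1×A + 1×B + 1×D: weight 22, value 88
Best: $103.

$103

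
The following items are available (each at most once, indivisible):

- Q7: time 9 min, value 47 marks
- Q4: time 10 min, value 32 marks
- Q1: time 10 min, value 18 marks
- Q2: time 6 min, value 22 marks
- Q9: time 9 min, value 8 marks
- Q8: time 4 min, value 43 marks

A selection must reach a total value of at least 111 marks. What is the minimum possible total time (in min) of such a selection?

Subsets with value ≥ 111, sorted by total time:
- Q7+Q2+Q8: time 19, value 112
- Q7+Q4+Q8: time 23, value 122
- Q7+Q2+Q9+Q8: time 28, value 120
- Q7+Q4+Q2+Q8: time 29, value 144
Minimum time: 19 min.

19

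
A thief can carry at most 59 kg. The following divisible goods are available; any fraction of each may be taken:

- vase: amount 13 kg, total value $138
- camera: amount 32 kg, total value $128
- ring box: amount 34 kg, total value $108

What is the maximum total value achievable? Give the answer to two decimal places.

310.47

Take in order of value per unit:
- vase (138/13 per unit): all 13 → value 138, running total 138.00
- camera (128/32 per unit): all 32 → value 128, running total 266.00
- ring box (108/34 per unit): 14 of 34 → value 14×108/34 = 44.4706, running total 310.47
Total 310.47.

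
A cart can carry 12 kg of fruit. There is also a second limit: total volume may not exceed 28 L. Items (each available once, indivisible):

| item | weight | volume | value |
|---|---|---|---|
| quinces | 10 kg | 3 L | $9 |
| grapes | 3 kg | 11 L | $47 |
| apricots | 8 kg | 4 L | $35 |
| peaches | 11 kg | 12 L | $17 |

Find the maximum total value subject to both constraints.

Feasible sets respecting both limits:
- grapes+apricots: weight 11, volume 15, value 82
- grapes: weight 3, volume 11, value 47
- apricots: weight 8, volume 4, value 35
- peaches: weight 11, volume 12, value 17
Best: $82.

$82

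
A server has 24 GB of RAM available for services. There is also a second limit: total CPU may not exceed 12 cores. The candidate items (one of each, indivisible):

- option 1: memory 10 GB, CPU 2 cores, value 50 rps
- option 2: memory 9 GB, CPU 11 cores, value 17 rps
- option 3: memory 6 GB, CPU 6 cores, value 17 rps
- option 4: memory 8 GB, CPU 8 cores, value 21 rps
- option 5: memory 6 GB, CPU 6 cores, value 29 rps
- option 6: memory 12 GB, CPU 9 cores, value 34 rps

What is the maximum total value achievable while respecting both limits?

Feasible sets respecting both limits:
- option 1+option 6: memory 22, CPU 11, value 84
- option 1+option 5: memory 16, CPU 8, value 79
- option 1+option 4: memory 18, CPU 10, value 71
- option 1+option 3: memory 16, CPU 8, value 67
Best: 84 rps.

84 rps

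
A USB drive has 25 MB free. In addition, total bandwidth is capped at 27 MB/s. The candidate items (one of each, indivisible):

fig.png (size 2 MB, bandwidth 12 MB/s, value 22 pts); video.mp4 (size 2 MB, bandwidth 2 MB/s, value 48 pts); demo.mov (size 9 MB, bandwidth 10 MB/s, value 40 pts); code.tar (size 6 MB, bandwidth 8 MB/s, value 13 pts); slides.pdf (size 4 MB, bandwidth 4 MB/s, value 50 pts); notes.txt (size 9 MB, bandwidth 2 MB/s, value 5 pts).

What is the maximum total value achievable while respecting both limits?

Feasible sets respecting both limits:
- video.mp4+demo.mov+code.tar+slides.pdf: size 21, bandwidth 24, value 151
- video.mp4+demo.mov+slides.pdf+notes.txt: size 24, bandwidth 18, value 143
- video.mp4+demo.mov+slides.pdf: size 15, bandwidth 16, value 138
Best: 151 pts.

151 pts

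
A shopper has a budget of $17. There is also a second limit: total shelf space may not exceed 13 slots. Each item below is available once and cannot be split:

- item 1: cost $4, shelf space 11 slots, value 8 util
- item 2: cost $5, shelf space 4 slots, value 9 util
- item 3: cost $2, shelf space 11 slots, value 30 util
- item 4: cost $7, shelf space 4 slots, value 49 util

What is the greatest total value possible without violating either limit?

Feasible sets respecting both limits:
- item 2+item 4: cost 12, shelf space 8, value 58
- item 4: cost 7, shelf space 4, value 49
- item 3: cost 2, shelf space 11, value 30
- item 2: cost 5, shelf space 4, value 9
Best: 58 util.

58 util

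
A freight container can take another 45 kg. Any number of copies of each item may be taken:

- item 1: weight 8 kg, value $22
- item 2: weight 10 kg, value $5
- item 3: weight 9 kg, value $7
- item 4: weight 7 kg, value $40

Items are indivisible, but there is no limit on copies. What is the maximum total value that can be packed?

$240

Best value-per-unit is item 4 at 40/7, and filling with it alone uses weight 6×7=42. No mix of the others beats 6×40 = 240.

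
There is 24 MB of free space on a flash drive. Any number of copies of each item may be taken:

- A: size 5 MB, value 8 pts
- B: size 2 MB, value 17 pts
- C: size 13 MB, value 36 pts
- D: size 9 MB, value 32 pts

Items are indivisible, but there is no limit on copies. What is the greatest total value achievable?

204 pts

Best value-per-unit is B at 17/2, and filling with it alone uses size 12×2=24. No mix of the others beats 12×17 = 204.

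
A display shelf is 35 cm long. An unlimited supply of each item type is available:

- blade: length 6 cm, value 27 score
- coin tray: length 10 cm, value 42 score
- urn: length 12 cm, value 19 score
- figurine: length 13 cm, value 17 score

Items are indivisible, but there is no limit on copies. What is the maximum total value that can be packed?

Best value-per-unit is blade at 27/6; filling with it alone gives 5×27 = 135.
Optimal mix: 4×blade + 1×coin tray → length 34, value 150.

150 score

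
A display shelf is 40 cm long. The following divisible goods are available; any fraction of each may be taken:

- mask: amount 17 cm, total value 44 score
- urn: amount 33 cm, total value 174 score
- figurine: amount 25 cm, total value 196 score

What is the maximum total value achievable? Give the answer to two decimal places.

Take in order of value per unit:
- figurine (196/25 per unit): all 25 → value 196, running total 196.00
- urn (174/33 per unit): 15 of 33 → value 15×174/33 = 79.0909, running total 275.09
Total 275.09.

275.09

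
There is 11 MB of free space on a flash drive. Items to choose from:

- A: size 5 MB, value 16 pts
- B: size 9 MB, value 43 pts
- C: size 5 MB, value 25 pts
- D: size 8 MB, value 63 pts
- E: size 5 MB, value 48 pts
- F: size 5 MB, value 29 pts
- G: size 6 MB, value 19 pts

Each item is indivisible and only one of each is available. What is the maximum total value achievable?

Check high-value combinations within 11 MB:
- E+F: size 5+5=10, value 48+29=77
- C+E: size 5+5=10, value 25+48=73
- E+G: size 5+6=11, value 48+19=67
- A+E: size 5+5=10, value 16+48=64
- D: size 8, value 63
Best: 77 pts.

77 pts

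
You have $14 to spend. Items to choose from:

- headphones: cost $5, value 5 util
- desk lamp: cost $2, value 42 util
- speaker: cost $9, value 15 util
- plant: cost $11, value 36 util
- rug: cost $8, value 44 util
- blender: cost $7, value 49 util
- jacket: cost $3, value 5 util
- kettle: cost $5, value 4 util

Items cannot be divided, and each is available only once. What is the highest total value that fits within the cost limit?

96 util

This is a 0/1 knapsack; check combinations near the capacity.
- desk lamp+blender+jacket: cost 2+7+3=12, value 42+49+5=96
- headphones+desk lamp+blender: cost 5+2+7=14, value 5+42+49=96
- desk lamp+blender+kettle: cost 2+7+5=14, value 42+49+4=95
- desk lamp+blender: cost 2+7=9, value 42+49=91
- desk lamp+rug+jacket: cost 2+8+3=13, value 42+44+5=91
Best: 96 util.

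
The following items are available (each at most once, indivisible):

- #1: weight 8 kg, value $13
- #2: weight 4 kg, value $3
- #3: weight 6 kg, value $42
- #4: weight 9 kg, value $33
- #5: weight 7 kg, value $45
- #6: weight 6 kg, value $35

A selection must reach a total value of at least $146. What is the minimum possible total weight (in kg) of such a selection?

28

Subsets with value ≥ 146, sorted by total weight:
- #3+#4+#5+#6: weight 28, value 155
- #2+#3+#4+#5+#6: weight 32, value 158
- #1+#3+#4+#5+#6: weight 36, value 168
- #1+#2+#3+#4+#5+#6: weight 40, value 171
Minimum weight: 28 kg.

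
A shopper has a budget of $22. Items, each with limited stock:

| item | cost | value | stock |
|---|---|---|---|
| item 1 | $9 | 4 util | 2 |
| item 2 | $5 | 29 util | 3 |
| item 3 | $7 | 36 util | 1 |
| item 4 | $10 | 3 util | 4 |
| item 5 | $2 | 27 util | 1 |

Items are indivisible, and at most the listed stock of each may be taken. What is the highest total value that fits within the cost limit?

123 util

Best selections within cost 22 and stock limits:
- 3×item 2 + 1×item 3: cost 22, value 123
- 2×item 2 + 1×item 3 + 1×item 5: cost 19, value 121
- 3×item 2 + 1×item 5: cost 17, value 114
Best: 123 util.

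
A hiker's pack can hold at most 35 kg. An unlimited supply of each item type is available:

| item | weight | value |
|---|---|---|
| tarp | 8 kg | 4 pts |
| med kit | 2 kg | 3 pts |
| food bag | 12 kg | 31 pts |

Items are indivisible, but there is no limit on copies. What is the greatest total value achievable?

77 pts

Best value-per-unit is food bag at 31/12; filling with it alone gives 2×31 = 62.
Optimal mix: 5×med kit + 2×food bag → weight 34, value 77.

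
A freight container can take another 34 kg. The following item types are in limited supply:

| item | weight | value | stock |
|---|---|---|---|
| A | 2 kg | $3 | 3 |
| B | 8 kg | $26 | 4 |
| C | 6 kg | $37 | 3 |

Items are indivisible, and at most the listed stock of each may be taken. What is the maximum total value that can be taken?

$163

Top feasible selections:
- 2×B + 3×C: weight 34, value 163
- 3×A + 1×B + 3×C: weight 32, value 146
Best: $163.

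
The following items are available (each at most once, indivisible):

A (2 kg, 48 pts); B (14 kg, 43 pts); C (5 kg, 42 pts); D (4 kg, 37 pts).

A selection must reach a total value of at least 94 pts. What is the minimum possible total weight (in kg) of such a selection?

11

Subsets with value ≥ 94, sorted by total weight:
- A+C+D: weight 11, value 127
- A+B+D: weight 20, value 128
Minimum weight: 11 kg.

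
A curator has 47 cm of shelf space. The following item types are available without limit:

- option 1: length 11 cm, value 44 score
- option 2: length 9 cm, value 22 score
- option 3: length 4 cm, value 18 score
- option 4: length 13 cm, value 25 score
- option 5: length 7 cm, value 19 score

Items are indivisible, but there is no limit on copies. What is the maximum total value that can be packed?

206 score

Best value-per-unit is option 3 at 18/4; filling with it alone gives 11×18 = 198.
Optimal mix: 1×option 1 + 9×option 3 → length 47, value 206.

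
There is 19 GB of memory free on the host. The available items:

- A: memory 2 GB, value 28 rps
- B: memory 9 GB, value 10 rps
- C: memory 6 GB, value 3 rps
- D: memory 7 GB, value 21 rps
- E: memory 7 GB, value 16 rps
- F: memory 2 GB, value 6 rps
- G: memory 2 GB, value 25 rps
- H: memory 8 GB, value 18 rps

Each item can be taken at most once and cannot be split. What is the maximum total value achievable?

Check high-value combinations within 19 GB:
- A+D+G+H: memory 2+7+2+8=19, value 28+21+25+18=92
- A+D+E+G: memory 2+7+7+2=18, value 28+21+16+25=90
- A+E+G+H: memory 2+7+2+8=19, value 28+16+25+18=87
- A+C+D+F+G: memory 2+6+7+2+2=19, value 28+3+21+6+25=83
- A+D+F+G: memory 2+7+2+2=13, value 28+21+6+25=80
Best: 92 rps.

92 rps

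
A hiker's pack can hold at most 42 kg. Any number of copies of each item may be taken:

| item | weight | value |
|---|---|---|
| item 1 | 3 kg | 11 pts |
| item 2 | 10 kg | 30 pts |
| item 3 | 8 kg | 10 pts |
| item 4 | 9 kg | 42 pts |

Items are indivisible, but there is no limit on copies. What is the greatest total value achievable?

190 pts

Best value-per-unit is item 4 at 42/9; filling with it alone gives 4×42 = 168.
Optimal mix: 2×item 1 + 4×item 4 → weight 42, value 190.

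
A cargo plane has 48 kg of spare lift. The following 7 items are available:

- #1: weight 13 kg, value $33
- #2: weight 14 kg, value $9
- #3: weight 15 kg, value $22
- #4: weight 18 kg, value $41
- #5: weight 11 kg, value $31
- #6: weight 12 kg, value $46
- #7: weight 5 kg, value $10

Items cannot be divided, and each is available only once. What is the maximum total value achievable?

Check high-value combinations within 48 kg:
- #1+#4+#6+#7: weight 13+18+12+5=48, value 33+41+46+10=130
- #4+#5+#6+#7: weight 18+11+12+5=46, value 41+31+46+10=128
- #1+#5+#6+#7: weight 13+11+12+5=41, value 33+31+46+10=120
- #1+#4+#6: weight 13+18+12=43, value 33+41+46=120
Best: $130.

$130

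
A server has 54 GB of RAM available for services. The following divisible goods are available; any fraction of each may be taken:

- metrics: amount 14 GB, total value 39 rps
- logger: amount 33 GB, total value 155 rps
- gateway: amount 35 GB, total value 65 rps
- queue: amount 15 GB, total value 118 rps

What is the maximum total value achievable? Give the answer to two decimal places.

Take in order of value per unit:
- queue (118/15 per unit): all 15 → value 118, running total 118.00
- logger (155/33 per unit): all 33 → value 155, running total 273.00
- metrics (39/14 per unit): 6 of 14 → value 6×39/14 = 16.7143, running total 289.71
Total 289.71.

289.71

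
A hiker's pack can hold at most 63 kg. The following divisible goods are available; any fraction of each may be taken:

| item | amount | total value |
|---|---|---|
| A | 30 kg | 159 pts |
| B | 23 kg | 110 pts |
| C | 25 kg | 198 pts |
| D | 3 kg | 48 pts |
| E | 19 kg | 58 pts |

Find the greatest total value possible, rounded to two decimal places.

428.91

Take in order of value per unit:
- D (48/3 per unit): all 3 → value 48, running total 48.00
- C (198/25 per unit): all 25 → value 198, running total 246.00
- A (159/30 per unit): all 30 → value 159, running total 405.00
- B (110/23 per unit): 5 of 23 → value 5×110/23 = 23.9130, running total 428.91
Total 428.91.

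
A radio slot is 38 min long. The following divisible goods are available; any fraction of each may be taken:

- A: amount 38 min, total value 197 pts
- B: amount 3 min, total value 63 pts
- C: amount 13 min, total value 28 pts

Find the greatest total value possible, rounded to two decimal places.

244.45

Take in order of value per unit:
- B (63/3 per unit): all 3 → value 63, running total 63.00
- A (197/38 per unit): 35 of 38 → value 35×197/38 = 181.4474, running total 244.45
Total 244.45.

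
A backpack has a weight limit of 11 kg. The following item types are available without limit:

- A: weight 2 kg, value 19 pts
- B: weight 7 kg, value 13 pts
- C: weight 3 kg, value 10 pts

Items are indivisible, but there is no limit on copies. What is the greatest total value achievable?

Best value-per-unit is A at 19/2, and filling with it alone uses weight 5×2=10. No mix of the others beats 5×19 = 95.

95 pts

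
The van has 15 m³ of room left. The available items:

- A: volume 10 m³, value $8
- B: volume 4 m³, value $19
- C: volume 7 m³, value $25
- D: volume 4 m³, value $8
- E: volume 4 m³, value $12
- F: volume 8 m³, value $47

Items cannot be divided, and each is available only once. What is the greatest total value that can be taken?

Check high-value combinations within 15 m³:
- C+F: volume 7+8=15, value 25+47=72
- B+F: volume 4+8=12, value 19+47=66
- E+F: volume 4+8=12, value 12+47=59
- B+C+E: volume 4+7+4=15, value 19+25+12=56
Best: $72.

$72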